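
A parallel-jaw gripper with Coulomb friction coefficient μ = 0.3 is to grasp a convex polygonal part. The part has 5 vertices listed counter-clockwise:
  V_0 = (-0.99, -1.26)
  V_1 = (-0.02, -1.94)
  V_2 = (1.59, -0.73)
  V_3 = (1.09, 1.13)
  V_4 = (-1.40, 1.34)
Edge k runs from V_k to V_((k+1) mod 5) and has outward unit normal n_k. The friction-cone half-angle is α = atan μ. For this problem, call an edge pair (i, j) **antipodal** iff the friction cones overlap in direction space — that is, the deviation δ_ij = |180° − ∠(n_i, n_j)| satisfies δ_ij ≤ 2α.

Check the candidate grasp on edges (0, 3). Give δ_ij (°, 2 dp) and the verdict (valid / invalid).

α = atan 0.3 = 16.70°;  2α = 33.40°
edge 0: e_0 = (+0.97, -0.68);  n_0 = (-0.5740, -0.8188)
edge 3: e_3 = (-2.49, +0.21);  n_3 = (+0.0840, +0.9965)
∠(n_0, n_3) = 149.79°
δ = |180° − 149.79°| = 30.21°
30.21° ≤ 2α = 33.40°  →  valid

δ = 30.21°, valid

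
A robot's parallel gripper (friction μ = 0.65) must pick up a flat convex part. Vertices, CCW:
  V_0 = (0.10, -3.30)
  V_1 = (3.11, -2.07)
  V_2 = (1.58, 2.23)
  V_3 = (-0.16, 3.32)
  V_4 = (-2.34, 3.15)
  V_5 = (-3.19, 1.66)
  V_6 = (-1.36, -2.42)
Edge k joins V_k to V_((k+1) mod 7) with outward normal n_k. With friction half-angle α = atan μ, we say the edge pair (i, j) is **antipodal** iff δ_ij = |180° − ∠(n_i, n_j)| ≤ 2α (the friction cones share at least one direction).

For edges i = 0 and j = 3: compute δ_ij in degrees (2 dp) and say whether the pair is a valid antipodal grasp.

α = atan 0.65 = 33.02°;  2α = 66.05°
edge 0: e_0 = (+3.01, +1.23);  n_0 = (+0.3783, -0.9257)
edge 3: e_3 = (-2.18, -0.17);  n_3 = (-0.0777, +0.9970)
∠(n_0, n_3) = 162.23°
δ = |180° − 162.23°| = 17.77°
17.77° ≤ 2α = 66.05°  →  valid

δ = 17.77°, valid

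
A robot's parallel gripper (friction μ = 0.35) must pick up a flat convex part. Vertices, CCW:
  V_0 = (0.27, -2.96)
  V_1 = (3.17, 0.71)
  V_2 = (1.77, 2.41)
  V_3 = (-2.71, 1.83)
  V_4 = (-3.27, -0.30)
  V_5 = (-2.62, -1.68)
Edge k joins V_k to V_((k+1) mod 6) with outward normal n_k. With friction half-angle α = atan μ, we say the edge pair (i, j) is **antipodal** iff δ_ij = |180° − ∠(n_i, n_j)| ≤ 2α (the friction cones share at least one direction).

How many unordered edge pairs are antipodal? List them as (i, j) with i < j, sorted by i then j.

count = 4; pairs: (0,3), (1,4), (1,5), (2,5)

α = atan 0.35 = 19.29°;  2α = 38.58°
n_0 = (+0.7846, -0.6200)
n_1 = (+0.7719, +0.6357)
n_2 = (-0.1284, +0.9917)
n_3 = (-0.9671, +0.2543)
n_4 = (-0.9047, -0.4261)
n_5 = (-0.4050, -0.9143)
  (0,1): δ = 102.21°  ·
  (0,2): δ = 44.31°  ·
  (0,3): δ = 23.59°  ✓
  (0,4): δ = 63.54°  ·
  (0,5): δ = 104.43°  ·
  (1,2): δ = 122.10°  ·
  (1,3): δ = 54.20°  ·
  (1,4): δ = 14.25°  ✓
  (1,5): δ = 26.64°  ✓
  (2,3): δ = 112.11°  ·
  (2,4): δ = 72.16°  ·
  (2,5): δ = 31.27°  ✓
  (3,4): δ = 140.05°  ·
  (3,5): δ = 99.16°  ·
  (4,5): δ = 139.11°  ·
antipodal pairs: 4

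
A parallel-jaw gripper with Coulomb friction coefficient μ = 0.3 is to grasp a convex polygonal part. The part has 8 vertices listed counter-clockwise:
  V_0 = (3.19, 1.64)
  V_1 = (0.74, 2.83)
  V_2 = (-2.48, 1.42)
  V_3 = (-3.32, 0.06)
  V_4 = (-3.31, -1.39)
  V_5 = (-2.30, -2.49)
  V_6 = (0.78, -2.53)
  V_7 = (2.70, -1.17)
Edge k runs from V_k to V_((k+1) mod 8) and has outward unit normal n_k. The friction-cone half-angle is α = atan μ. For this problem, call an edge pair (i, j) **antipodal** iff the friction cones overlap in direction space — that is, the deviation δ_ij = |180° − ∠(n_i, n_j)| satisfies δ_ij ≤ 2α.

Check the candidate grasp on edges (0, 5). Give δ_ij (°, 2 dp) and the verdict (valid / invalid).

δ = 25.16°, valid

α = atan 0.3 = 16.70°;  2α = 33.40°
edge 0: e_0 = (-2.45, +1.19);  n_0 = (+0.4369, +0.8995)
edge 5: e_5 = (+3.08, -0.04);  n_5 = (-0.0130, -0.9999)
∠(n_0, n_5) = 154.84°
δ = |180° − 154.84°| = 25.16°
25.16° ≤ 2α = 33.40°  →  valid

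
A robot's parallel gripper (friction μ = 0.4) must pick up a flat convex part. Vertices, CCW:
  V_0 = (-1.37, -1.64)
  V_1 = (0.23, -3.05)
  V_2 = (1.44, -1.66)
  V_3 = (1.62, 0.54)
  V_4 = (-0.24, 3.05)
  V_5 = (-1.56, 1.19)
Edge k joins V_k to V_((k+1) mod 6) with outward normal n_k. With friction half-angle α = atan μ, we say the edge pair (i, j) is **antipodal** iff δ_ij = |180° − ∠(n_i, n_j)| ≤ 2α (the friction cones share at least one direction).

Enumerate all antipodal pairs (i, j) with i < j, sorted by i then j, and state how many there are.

count = 5; pairs: (0,3), (1,4), (2,4), (2,5), (3,5)

α = atan 0.4 = 21.80°;  2α = 43.60°
n_0 = (-0.6612, -0.7502)
n_1 = (+0.7543, -0.6566)
n_2 = (+0.9967, -0.0815)
n_3 = (+0.8034, +0.5954)
n_4 = (-0.8155, +0.5787)
n_5 = (-0.9978, -0.0670)
  (0,1): δ = 89.65°  ·
  (0,2): δ = 53.29°  ·
  (0,3): δ = 12.07°  ✓
  (0,4): δ = 96.03°  ·
  (0,5): δ = 135.23°  ·
  (1,2): δ = 143.64°  ·
  (1,3): δ = 102.42°  ·
  (1,4): δ = 5.68°  ✓
  (1,5): δ = 44.88°  ·
  (2,3): δ = 138.78°  ·
  (2,4): δ = 30.69°  ✓
  (2,5): δ = 8.52°  ✓
  (3,4): δ = 71.90°  ·
  (3,5): δ = 32.70°  ✓
  (4,5): δ = 140.80°  ·
antipodal pairs: 5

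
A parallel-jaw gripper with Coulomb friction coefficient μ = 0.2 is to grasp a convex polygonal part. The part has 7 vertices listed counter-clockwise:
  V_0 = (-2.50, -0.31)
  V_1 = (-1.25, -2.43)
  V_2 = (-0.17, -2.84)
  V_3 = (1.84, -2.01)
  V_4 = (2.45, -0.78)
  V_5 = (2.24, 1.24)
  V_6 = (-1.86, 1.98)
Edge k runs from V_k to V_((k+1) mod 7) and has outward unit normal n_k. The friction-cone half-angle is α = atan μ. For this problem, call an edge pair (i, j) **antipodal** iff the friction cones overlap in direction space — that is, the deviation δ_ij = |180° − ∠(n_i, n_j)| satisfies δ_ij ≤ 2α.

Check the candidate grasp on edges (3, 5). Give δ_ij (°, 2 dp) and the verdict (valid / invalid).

α = atan 0.2 = 11.31°;  2α = 22.62°
edge 3: e_3 = (+0.61, +1.23);  n_3 = (+0.8959, -0.4443)
edge 5: e_5 = (-4.10, +0.74);  n_5 = (+0.1776, +0.9841)
∠(n_3, n_5) = 106.15°
δ = |180° − 106.15°| = 73.85°
73.85° > 2α = 22.62°  →  invalid

δ = 73.85°, invalid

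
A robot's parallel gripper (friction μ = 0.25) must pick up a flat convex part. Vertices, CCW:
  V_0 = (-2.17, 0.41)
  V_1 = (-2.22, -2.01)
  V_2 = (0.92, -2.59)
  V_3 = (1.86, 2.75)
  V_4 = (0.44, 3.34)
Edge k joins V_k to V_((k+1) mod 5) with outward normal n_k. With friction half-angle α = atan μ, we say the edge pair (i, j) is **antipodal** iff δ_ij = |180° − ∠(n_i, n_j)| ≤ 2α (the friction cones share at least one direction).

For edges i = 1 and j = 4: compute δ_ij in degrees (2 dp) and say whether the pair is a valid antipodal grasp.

δ = 58.77°, invalid

α = atan 0.25 = 14.04°;  2α = 28.07°
edge 1: e_1 = (+3.14, -0.58);  n_1 = (-0.1816, -0.9834)
edge 4: e_4 = (-2.61, -2.93);  n_4 = (-0.7467, +0.6652)
∠(n_1, n_4) = 121.23°
δ = |180° − 121.23°| = 58.77°
58.77° > 2α = 28.07°  →  invalid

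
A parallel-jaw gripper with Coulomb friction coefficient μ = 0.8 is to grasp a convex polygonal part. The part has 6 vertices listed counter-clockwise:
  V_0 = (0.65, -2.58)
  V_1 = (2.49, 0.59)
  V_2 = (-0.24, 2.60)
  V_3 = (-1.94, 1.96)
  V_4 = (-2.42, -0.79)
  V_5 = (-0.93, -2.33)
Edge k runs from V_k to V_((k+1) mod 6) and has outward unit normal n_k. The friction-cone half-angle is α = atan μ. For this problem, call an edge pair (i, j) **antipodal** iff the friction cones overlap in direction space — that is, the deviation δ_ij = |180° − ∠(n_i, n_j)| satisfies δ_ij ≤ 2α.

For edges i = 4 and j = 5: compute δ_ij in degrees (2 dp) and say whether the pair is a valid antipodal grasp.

α = atan 0.8 = 38.66°;  2α = 77.32°
edge 4: e_4 = (+1.49, -1.54);  n_4 = (-0.7187, -0.6953)
edge 5: e_5 = (+1.58, -0.25);  n_5 = (-0.1563, -0.9877)
∠(n_4, n_5) = 36.95°
δ = |180° − 36.95°| = 143.05°
143.05° > 2α = 77.32°  →  invalid

δ = 143.05°, invalid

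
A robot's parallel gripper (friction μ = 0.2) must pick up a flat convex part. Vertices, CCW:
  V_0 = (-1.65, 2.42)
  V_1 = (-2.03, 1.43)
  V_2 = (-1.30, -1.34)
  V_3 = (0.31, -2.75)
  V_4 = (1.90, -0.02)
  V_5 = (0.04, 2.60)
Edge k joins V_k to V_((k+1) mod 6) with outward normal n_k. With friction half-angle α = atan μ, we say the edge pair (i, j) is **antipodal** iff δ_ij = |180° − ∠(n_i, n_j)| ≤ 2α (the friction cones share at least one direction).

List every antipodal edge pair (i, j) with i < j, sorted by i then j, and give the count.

count = 3; pairs: (0,3), (1,4), (2,4)

α = atan 0.2 = 11.31°;  2α = 22.62°
n_0 = (-0.9336, +0.3583)
n_1 = (-0.9670, -0.2548)
n_2 = (-0.6588, -0.7523)
n_3 = (+0.8641, -0.5033)
n_4 = (+0.8154, +0.5789)
n_5 = (-0.1059, +0.9944)
  (0,1): δ = 144.24°  ·
  (0,2): δ = 110.21°  ·
  (0,3): δ = 9.22°  ✓
  (0,4): δ = 56.37°  ·
  (0,5): δ = 117.08°  ·
  (1,2): δ = 145.98°  ·
  (1,3): δ = 44.98°  ·
  (1,4): δ = 20.61°  ✓
  (1,5): δ = 81.32°  ·
  (2,3): δ = 79.01°  ·
  (2,4): δ = 13.42°  ✓
  (2,5): δ = 47.29°  ·
  (3,4): δ = 114.41°  ·
  (3,5): δ = 53.70°  ·
  (4,5): δ = 119.29°  ·
antipodal pairs: 3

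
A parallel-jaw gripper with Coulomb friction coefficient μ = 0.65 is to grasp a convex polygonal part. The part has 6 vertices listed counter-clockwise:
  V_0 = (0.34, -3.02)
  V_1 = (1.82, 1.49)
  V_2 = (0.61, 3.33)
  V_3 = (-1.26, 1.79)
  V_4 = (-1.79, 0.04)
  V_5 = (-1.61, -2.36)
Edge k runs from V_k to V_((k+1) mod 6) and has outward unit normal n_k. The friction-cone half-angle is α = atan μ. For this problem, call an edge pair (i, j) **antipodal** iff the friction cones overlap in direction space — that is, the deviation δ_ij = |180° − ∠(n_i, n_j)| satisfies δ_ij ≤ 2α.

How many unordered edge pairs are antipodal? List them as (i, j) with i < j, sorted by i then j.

count = 7; pairs: (0,2), (0,3), (0,4), (1,3), (1,4), (1,5), (2,5)

α = atan 0.65 = 33.02°;  2α = 66.05°
n_0 = (+0.9501, -0.3118)
n_1 = (+0.8355, +0.5494)
n_2 = (-0.6357, +0.7719)
n_3 = (-0.9571, +0.2899)
n_4 = (-0.9972, -0.0748)
n_5 = (-0.3206, -0.9472)
  (0,1): δ = 128.50°  ·
  (0,2): δ = 32.36°  ✓
  (0,3): δ = 1.32°  ✓
  (0,4): δ = 22.46°  ✓
  (0,5): δ = 89.47°  ·
  (1,2): δ = 83.86°  ·
  (1,3): δ = 50.18°  ✓
  (1,4): δ = 29.04°  ✓
  (1,5): δ = 37.97°  ✓
  (2,3): δ = 146.32°  ·
  (2,4): δ = 125.18°  ·
  (2,5): δ = 58.17°  ✓
  (3,4): δ = 158.86°  ·
  (3,5): δ = 91.85°  ·
  (4,5): δ = 112.99°  ·
antipodal pairs: 7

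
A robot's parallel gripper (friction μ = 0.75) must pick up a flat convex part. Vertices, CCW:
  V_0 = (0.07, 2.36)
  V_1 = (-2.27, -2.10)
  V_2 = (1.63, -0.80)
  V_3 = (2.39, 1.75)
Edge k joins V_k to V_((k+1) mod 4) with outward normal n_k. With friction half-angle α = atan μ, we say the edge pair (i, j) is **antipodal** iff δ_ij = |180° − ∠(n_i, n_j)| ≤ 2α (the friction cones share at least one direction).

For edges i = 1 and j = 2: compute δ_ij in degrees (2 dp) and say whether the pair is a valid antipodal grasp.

δ = 125.03°, invalid

α = atan 0.75 = 36.87°;  2α = 73.74°
edge 1: e_1 = (+3.90, +1.30);  n_1 = (+0.3162, -0.9487)
edge 2: e_2 = (+0.76, +2.55);  n_2 = (+0.9583, -0.2856)
∠(n_1, n_2) = 54.97°
δ = |180° − 54.97°| = 125.03°
125.03° > 2α = 73.74°  →  invalid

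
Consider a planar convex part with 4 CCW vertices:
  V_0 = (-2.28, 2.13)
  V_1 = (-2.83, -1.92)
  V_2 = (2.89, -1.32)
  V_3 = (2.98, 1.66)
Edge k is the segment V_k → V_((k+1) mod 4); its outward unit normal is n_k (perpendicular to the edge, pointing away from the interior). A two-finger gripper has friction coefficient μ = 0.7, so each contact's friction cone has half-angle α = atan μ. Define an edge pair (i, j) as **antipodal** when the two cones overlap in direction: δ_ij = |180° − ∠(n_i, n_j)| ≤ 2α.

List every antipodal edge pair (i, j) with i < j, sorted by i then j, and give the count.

α = atan 0.7 = 34.99°;  2α = 69.98°
n_0 = (-0.9909, +0.1346)
n_1 = (+0.1043, -0.9945)
n_2 = (+0.9995, -0.0302)
n_3 = (+0.0890, +0.9960)
  (0,1): δ = 76.28°  ·
  (0,2): δ = 6.00°  ✓
  (0,3): δ = 92.63°  ·
  (1,2): δ = 97.72°  ·
  (1,3): δ = 11.09°  ✓
  (2,3): δ = 93.38°  ·
antipodal pairs: 2

count = 2; pairs: (0,2), (1,3)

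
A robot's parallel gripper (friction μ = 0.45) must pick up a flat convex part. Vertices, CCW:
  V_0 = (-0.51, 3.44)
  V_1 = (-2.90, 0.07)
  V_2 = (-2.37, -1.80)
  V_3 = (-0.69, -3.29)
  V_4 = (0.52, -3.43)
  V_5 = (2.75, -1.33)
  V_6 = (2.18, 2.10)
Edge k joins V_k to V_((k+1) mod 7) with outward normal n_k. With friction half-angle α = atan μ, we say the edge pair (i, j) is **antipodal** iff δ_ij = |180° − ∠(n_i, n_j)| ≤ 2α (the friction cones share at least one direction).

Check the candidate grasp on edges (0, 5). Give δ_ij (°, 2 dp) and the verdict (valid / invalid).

α = atan 0.45 = 24.23°;  2α = 48.46°
edge 0: e_0 = (-2.39, -3.37);  n_0 = (-0.8157, +0.5785)
edge 5: e_5 = (-0.57, +3.43);  n_5 = (+0.9865, +0.1639)
∠(n_0, n_5) = 135.22°
δ = |180° − 135.22°| = 44.78°
44.78° ≤ 2α = 48.46°  →  valid

δ = 44.78°, valid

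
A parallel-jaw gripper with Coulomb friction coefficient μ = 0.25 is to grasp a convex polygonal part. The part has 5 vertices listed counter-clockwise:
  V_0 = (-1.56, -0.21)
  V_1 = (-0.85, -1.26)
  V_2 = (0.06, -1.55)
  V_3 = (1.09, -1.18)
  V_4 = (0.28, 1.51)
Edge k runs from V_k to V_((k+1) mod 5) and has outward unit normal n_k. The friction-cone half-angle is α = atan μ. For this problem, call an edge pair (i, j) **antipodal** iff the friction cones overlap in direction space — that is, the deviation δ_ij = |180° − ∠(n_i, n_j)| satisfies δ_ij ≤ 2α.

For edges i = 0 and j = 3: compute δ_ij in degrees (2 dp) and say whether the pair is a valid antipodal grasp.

δ = 17.31°, valid

α = atan 0.25 = 14.04°;  2α = 28.07°
edge 0: e_0 = (+0.71, -1.05);  n_0 = (-0.8284, -0.5602)
edge 3: e_3 = (-0.81, +2.69);  n_3 = (+0.9575, +0.2883)
∠(n_0, n_3) = 162.69°
δ = |180° − 162.69°| = 17.31°
17.31° ≤ 2α = 28.07°  →  valid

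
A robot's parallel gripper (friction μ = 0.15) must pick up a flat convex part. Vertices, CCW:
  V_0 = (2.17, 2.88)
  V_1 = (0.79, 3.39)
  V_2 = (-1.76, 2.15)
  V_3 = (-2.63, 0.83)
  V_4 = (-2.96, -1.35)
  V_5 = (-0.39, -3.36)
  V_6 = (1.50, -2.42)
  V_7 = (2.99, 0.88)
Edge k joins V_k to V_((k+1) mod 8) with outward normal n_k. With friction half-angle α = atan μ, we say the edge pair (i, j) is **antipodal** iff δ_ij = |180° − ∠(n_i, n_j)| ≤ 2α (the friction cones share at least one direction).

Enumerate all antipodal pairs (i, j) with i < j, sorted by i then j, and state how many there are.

count = 3; pairs: (1,5), (2,6), (3,6)

α = atan 0.15 = 8.53°;  2α = 17.06°
n_0 = (+0.3467, +0.9380)
n_1 = (-0.4373, +0.8993)
n_2 = (-0.8350, +0.5503)
n_3 = (-0.9887, +0.1497)
n_4 = (-0.6161, -0.7877)
n_5 = (+0.4453, -0.8954)
n_6 = (+0.9114, -0.4115)
n_7 = (+0.9253, +0.3794)
  (0,1): δ = 133.78°  ·
  (0,2): δ = 103.11°  ·
  (0,3): δ = 78.33°  ·
  (0,4): δ = 17.75°  ·
  (0,5): δ = 46.73°  ·
  (0,6): δ = 85.98°  ·
  (0,7): δ = 132.58°  ·
  (1,2): δ = 149.32°  ·
  (1,3): δ = 124.54°  ·
  (1,4): δ = 63.96°  ·
  (1,5): δ = 0.51°  ✓
  (1,6): δ = 39.77°  ·
  (1,7): δ = 86.36°  ·
  (2,3): δ = 155.22°  ·
  (2,4): δ = 94.64°  ·
  (2,5): δ = 30.17°  ·
  (2,6): δ = 9.09°  ✓
  (2,7): δ = 55.68°  ·
  (3,4): δ = 119.42°  ·
  (3,5): δ = 54.95°  ·
  (3,6): δ = 15.69°  ✓
  (3,7): δ = 30.90°  ·
  (4,5): δ = 115.53°  ·
  (4,6): δ = 76.27°  ·
  (4,7): δ = 29.68°  ·
  (5,6): δ = 140.74°  ·
  (5,7): δ = 94.15°  ·
  (6,7): δ = 133.41°  ·
antipodal pairs: 3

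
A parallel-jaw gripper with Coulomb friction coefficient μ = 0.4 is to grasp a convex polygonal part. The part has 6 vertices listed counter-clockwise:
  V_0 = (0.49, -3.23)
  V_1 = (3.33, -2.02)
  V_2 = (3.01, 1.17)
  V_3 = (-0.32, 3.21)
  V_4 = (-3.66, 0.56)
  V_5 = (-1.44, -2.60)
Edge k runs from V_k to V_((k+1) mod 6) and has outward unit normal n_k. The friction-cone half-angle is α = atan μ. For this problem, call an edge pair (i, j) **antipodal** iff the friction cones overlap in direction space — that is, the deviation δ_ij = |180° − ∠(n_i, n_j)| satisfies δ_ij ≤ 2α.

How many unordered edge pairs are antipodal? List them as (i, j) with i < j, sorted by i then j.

count = 4; pairs: (0,3), (1,4), (2,4), (2,5)

α = atan 0.4 = 21.80°;  2α = 43.60°
n_0 = (+0.3920, -0.9200)
n_1 = (+0.9950, +0.0998)
n_2 = (+0.5224, +0.8527)
n_3 = (-0.6215, +0.7834)
n_4 = (-0.8183, -0.5749)
n_5 = (-0.3103, -0.9506)
  (0,1): δ = 107.35°  ·
  (0,2): δ = 54.57°  ·
  (0,3): δ = 15.35°  ✓
  (0,4): δ = 102.01°  ·
  (0,5): δ = 138.85°  ·
  (1,2): δ = 127.22°  ·
  (1,3): δ = 57.30°  ·
  (1,4): δ = 29.36°  ✓
  (1,5): δ = 66.19°  ·
  (2,3): δ = 110.08°  ·
  (2,4): δ = 23.42°  ✓
  (2,5): δ = 13.41°  ✓
  (3,4): δ = 93.34°  ·
  (3,5): δ = 56.51°  ·
  (4,5): δ = 143.17°  ·
antipodal pairs: 4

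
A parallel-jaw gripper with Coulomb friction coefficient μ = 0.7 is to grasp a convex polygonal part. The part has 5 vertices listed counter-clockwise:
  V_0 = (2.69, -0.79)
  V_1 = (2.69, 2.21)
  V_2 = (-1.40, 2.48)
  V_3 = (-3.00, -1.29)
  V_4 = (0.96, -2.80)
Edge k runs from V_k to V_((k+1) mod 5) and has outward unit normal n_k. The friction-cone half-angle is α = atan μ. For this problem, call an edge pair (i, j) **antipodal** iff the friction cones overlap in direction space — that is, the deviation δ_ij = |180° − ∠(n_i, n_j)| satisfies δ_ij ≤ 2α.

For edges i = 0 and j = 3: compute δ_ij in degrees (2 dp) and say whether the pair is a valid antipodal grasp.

α = atan 0.7 = 34.99°;  2α = 69.98°
edge 0: e_0 = (+0.00, +3.00);  n_0 = (+1.0000, -0.0000)
edge 3: e_3 = (+3.96, -1.51);  n_3 = (-0.3563, -0.9344)
∠(n_0, n_3) = 110.87°
δ = |180° − 110.87°| = 69.13°
69.13° ≤ 2α = 69.98°  →  valid

δ = 69.13°, valid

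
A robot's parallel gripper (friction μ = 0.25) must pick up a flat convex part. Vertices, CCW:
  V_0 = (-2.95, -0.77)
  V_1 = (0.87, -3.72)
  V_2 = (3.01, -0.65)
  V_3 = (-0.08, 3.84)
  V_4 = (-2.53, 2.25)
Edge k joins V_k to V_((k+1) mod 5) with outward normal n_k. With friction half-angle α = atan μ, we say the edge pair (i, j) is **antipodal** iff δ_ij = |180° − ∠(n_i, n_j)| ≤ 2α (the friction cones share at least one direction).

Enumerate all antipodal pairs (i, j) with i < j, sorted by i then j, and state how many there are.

α = atan 0.25 = 14.04°;  2α = 28.07°
n_0 = (-0.6112, -0.7915)
n_1 = (+0.8204, -0.5718)
n_2 = (+0.8238, +0.5669)
n_3 = (-0.5444, +0.8388)
n_4 = (-0.9905, +0.1377)
  (0,1): δ = 87.20°  ·
  (0,2): δ = 17.79°  ✓
  (0,3): δ = 70.66°  ·
  (0,4): δ = 119.76°  ·
  (1,2): δ = 110.59°  ·
  (1,3): δ = 22.14°  ✓
  (1,4): δ = 26.96°  ✓
  (2,3): δ = 91.55°  ·
  (2,4): δ = 42.45°  ·
  (3,4): δ = 130.90°  ·
antipodal pairs: 3

count = 3; pairs: (0,2), (1,3), (1,4)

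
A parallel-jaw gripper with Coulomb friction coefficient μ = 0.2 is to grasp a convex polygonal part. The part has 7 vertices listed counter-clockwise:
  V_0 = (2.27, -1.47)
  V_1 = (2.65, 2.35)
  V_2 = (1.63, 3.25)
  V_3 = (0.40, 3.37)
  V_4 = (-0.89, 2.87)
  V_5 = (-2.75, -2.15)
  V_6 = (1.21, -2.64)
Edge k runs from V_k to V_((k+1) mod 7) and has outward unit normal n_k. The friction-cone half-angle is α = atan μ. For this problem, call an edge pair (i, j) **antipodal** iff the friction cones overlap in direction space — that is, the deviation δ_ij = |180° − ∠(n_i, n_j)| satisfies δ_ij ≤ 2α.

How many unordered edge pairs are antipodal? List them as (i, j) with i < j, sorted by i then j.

count = 3; pairs: (0,4), (2,5), (4,6)

α = atan 0.2 = 11.31°;  2α = 22.62°
n_0 = (+0.9951, -0.0990)
n_1 = (+0.6616, +0.7498)
n_2 = (+0.0971, +0.9953)
n_3 = (-0.3614, +0.9324)
n_4 = (-0.9377, +0.3474)
n_5 = (-0.1228, -0.9924)
n_6 = (+0.7411, -0.6714)
  (0,1): δ = 125.74°  ·
  (0,2): δ = 89.89°  ·
  (0,3): δ = 63.13°  ·
  (0,4): δ = 14.65°  ✓
  (0,5): δ = 88.63°  ·
  (0,6): δ = 143.50°  ·
  (1,2): δ = 144.15°  ·
  (1,3): δ = 117.39°  ·
  (1,4): δ = 68.91°  ·
  (1,5): δ = 34.37°  ·
  (1,6): δ = 89.25°  ·
  (2,3): δ = 153.24°  ·
  (2,4): δ = 104.76°  ·
  (2,5): δ = 1.48°  ✓
  (2,6): δ = 53.40°  ·
  (3,4): δ = 131.52°  ·
  (3,5): δ = 28.24°  ·
  (3,6): δ = 26.64°  ·
  (4,5): δ = 76.72°  ·
  (4,6): δ = 21.85°  ✓
  (5,6): δ = 125.12°  ·
antipodal pairs: 3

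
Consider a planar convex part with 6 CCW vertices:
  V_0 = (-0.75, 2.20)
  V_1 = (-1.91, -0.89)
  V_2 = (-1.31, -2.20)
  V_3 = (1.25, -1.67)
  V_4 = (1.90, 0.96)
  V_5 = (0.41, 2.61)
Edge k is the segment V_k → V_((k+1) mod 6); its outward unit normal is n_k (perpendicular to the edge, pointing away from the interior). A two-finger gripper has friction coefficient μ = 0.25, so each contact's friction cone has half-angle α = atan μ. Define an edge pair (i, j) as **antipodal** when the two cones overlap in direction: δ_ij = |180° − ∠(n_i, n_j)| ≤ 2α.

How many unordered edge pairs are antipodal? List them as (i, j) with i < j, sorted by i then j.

α = atan 0.25 = 14.04°;  2α = 28.07°
n_0 = (-0.9362, +0.3515)
n_1 = (-0.9092, -0.4164)
n_2 = (+0.2027, -0.9792)
n_3 = (+0.9708, -0.2399)
n_4 = (+0.7422, +0.6702)
n_5 = (-0.3332, +0.9428)
  (0,1): δ = 134.82°  ·
  (0,2): δ = 57.73°  ·
  (0,3): δ = 6.69°  ✓
  (0,4): δ = 62.66°  ·
  (0,5): δ = 130.04°  ·
  (1,2): δ = 102.91°  ·
  (1,3): δ = 38.49°  ·
  (1,4): δ = 17.47°  ✓
  (1,5): δ = 84.86°  ·
  (2,3): δ = 115.58°  ·
  (2,4): δ = 59.61°  ·
  (2,5): δ = 7.77°  ✓
  (3,4): δ = 124.03°  ·
  (3,5): δ = 56.65°  ·
  (4,5): δ = 112.62°  ·
antipodal pairs: 3

count = 3; pairs: (0,3), (1,4), (2,5)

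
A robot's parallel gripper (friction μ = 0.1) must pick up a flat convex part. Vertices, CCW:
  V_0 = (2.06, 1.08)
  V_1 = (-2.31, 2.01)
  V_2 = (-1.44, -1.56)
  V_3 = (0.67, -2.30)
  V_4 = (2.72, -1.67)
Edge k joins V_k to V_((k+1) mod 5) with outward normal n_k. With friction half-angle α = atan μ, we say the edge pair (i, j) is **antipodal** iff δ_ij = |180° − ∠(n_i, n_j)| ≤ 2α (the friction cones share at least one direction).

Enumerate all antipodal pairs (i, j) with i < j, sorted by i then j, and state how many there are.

α = atan 0.1 = 5.71°;  2α = 11.42°
n_0 = (+0.2082, +0.9781)
n_1 = (-0.9716, -0.2368)
n_2 = (-0.3309, -0.9436)
n_3 = (+0.2938, -0.9559)
n_4 = (+0.9724, +0.2334)
  (0,1): δ = 64.29°  ·
  (0,2): δ = 7.31°  ✓
  (0,3): δ = 29.10°  ·
  (0,4): δ = 115.51°  ·
  (1,2): δ = 123.02°  ·
  (1,3): δ = 86.61°  ·
  (1,4): δ = 0.20°  ✓
  (2,3): δ = 143.59°  ·
  (2,4): δ = 57.18°  ·
  (3,4): δ = 93.59°  ·
antipodal pairs: 2

count = 2; pairs: (0,2), (1,4)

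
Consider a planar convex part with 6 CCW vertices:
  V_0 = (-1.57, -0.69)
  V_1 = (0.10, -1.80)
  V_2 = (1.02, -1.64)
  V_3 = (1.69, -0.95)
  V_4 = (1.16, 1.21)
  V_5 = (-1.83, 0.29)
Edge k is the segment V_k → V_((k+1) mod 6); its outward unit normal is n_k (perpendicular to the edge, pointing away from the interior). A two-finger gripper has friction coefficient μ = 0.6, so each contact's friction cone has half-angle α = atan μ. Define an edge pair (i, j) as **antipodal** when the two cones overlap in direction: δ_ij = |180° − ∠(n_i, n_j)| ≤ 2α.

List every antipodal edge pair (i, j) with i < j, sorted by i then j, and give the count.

α = atan 0.6 = 30.96°;  2α = 61.93°
n_0 = (-0.5535, -0.8328)
n_1 = (+0.1713, -0.9852)
n_2 = (+0.7174, -0.6966)
n_3 = (+0.9712, +0.2383)
n_4 = (-0.2941, +0.9558)
n_5 = (-0.9666, -0.2564)
  (0,1): δ = 136.52°  ·
  (0,2): δ = 100.55°  ·
  (0,3): δ = 42.60°  ✓
  (0,4): δ = 50.71°  ✓
  (0,5): δ = 138.47°  ·
  (1,2): δ = 144.02°  ·
  (1,3): δ = 86.08°  ·
  (1,4): δ = 7.24°  ✓
  (1,5): δ = 94.99°  ·
  (2,3): δ = 122.06°  ·
  (2,4): δ = 28.74°  ✓
  (2,5): δ = 59.02°  ✓
  (3,4): δ = 86.68°  ·
  (3,5): δ = 1.07°  ✓
  (4,5): δ = 92.24°  ·
antipodal pairs: 6

count = 6; pairs: (0,3), (0,4), (1,4), (2,4), (2,5), (3,5)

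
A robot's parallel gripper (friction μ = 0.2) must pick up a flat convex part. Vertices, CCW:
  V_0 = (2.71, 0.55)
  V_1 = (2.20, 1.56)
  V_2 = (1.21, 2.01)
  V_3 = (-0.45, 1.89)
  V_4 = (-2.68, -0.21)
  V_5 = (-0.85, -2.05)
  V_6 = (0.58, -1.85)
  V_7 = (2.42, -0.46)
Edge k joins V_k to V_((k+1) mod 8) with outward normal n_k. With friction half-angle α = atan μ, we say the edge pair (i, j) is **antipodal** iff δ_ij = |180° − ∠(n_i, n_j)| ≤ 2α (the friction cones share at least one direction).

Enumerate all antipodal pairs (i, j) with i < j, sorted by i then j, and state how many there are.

α = atan 0.2 = 11.31°;  2α = 22.62°
n_0 = (+0.8927, +0.4507)
n_1 = (+0.4138, +0.9104)
n_2 = (-0.0721, +0.9974)
n_3 = (-0.6856, +0.7280)
n_4 = (-0.7090, -0.7052)
n_5 = (+0.1385, -0.9904)
n_6 = (+0.6028, -0.7979)
n_7 = (+0.9612, -0.2760)
  (0,1): δ = 141.24°  ·
  (0,2): δ = 112.66°  ·
  (0,3): δ = 73.51°  ·
  (0,4): δ = 18.05°  ✓
  (0,5): δ = 71.17°  ·
  (0,6): δ = 100.28°  ·
  (0,7): δ = 137.19°  ·
  (1,2): δ = 151.42°  ·
  (1,3): δ = 112.28°  ·
  (1,4): δ = 20.71°  ✓
  (1,5): δ = 32.41°  ·
  (1,6): δ = 61.51°  ·
  (1,7): δ = 98.42°  ·
  (2,3): δ = 140.85°  ·
  (2,4): δ = 49.29°  ·
  (2,5): δ = 3.83°  ✓
  (2,6): δ = 32.93°  ·
  (2,7): δ = 69.85°  ·
  (3,4): δ = 88.44°  ·
  (3,5): δ = 35.32°  ·
  (3,6): δ = 6.21°  ✓
  (3,7): δ = 30.70°  ·
  (4,5): δ = 126.88°  ·
  (4,6): δ = 97.78°  ·
  (4,7): δ = 60.86°  ·
  (5,6): δ = 150.89°  ·
  (5,7): δ = 113.98°  ·
  (6,7): δ = 143.09°  ·
antipodal pairs: 4

count = 4; pairs: (0,4), (1,4), (2,5), (3,6)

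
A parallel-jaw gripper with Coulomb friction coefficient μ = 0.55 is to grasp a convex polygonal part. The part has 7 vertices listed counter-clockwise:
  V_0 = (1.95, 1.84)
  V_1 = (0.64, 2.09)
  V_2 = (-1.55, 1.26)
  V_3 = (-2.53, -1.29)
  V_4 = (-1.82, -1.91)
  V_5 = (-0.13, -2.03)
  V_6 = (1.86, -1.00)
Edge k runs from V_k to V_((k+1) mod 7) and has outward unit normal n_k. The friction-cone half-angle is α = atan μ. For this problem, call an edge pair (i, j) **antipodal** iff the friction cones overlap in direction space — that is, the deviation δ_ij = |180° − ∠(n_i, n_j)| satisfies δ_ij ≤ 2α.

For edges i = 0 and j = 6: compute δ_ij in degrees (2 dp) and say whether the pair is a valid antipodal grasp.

δ = 98.99°, invalid

α = atan 0.55 = 28.81°;  2α = 57.62°
edge 0: e_0 = (-1.31, +0.25);  n_0 = (+0.1875, +0.9823)
edge 6: e_6 = (+0.09, +2.84);  n_6 = (+0.9995, -0.0317)
∠(n_0, n_6) = 81.01°
δ = |180° − 81.01°| = 98.99°
98.99° > 2α = 57.62°  →  invalid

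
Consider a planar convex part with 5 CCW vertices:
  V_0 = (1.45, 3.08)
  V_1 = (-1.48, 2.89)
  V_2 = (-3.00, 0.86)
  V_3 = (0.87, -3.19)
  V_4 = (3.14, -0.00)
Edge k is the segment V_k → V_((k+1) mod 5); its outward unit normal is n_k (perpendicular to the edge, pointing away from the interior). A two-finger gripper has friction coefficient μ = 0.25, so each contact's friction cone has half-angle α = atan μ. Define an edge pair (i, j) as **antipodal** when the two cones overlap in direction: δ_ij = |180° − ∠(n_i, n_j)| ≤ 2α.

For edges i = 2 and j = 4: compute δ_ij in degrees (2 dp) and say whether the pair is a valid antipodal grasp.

α = atan 0.25 = 14.04°;  2α = 28.07°
edge 2: e_2 = (+3.87, -4.05);  n_2 = (-0.7230, -0.6909)
edge 4: e_4 = (-1.69, +3.08);  n_4 = (+0.8767, +0.4810)
∠(n_2, n_4) = 165.06°
δ = |180° − 165.06°| = 14.94°
14.94° ≤ 2α = 28.07°  →  valid

δ = 14.94°, valid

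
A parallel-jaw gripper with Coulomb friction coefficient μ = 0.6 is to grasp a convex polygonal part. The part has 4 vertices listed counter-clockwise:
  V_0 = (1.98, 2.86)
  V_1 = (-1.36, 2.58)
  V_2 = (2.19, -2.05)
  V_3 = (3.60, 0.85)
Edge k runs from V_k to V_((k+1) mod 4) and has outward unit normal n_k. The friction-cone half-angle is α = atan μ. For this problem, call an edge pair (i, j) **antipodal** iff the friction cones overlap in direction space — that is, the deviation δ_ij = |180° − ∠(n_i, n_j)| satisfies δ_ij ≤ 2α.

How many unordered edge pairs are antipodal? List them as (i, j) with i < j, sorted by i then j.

α = atan 0.6 = 30.96°;  2α = 61.93°
n_0 = (-0.0835, +0.9965)
n_1 = (-0.7936, -0.6085)
n_2 = (+0.8993, -0.4373)
n_3 = (+0.7786, +0.6275)
  (0,1): δ = 57.31°  ✓
  (0,2): δ = 59.28°  ✓
  (0,3): δ = 124.08°  ·
  (1,2): δ = 63.41°  ·
  (1,3): δ = 1.39°  ✓
  (2,3): δ = 115.20°  ·
antipodal pairs: 3

count = 3; pairs: (0,1), (0,2), (1,3)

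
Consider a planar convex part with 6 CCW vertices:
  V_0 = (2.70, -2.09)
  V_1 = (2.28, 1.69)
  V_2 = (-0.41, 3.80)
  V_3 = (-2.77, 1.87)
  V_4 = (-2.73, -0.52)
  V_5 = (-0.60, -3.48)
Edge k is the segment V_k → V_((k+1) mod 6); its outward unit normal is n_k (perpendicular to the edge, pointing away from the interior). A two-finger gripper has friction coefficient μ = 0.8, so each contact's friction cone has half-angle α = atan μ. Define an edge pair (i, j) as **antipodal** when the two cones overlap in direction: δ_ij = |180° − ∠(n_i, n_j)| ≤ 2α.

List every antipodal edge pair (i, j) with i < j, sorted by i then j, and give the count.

count = 8; pairs: (0,2), (0,3), (0,4), (1,3), (1,4), (1,5), (2,5), (3,5)

α = atan 0.8 = 38.66°;  2α = 77.32°
n_0 = (+0.9939, +0.1104)
n_1 = (+0.6172, +0.7868)
n_2 = (-0.6331, +0.7741)
n_3 = (-0.9999, -0.0167)
n_4 = (-0.8117, -0.5841)
n_5 = (+0.3882, -0.9216)
  (0,1): δ = 134.45°  ·
  (0,2): δ = 57.06°  ✓
  (0,3): δ = 5.38°  ✓
  (0,4): δ = 29.40°  ✓
  (0,5): δ = 106.50°  ·
  (1,2): δ = 102.61°  ·
  (1,3): δ = 50.93°  ✓
  (1,4): δ = 16.15°  ✓
  (1,5): δ = 60.95°  ✓
  (2,3): δ = 128.32°  ·
  (2,4): δ = 93.54°  ·
  (2,5): δ = 16.43°  ✓
  (3,4): δ = 145.22°  ·
  (3,5): δ = 68.12°  ✓
  (4,5): δ = 102.90°  ·
antipodal pairs: 8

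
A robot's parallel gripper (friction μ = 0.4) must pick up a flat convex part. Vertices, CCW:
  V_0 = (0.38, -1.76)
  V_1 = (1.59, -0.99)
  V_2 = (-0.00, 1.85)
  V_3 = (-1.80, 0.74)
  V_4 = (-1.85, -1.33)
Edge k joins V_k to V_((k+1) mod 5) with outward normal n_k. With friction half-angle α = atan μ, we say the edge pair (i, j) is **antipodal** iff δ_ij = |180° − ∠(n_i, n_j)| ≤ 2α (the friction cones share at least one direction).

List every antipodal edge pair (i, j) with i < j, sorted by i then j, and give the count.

count = 3; pairs: (0,2), (1,3), (2,4)

α = atan 0.4 = 21.80°;  2α = 43.60°
n_0 = (+0.5369, -0.8437)
n_1 = (+0.8726, +0.4885)
n_2 = (-0.5249, +0.8512)
n_3 = (-0.9997, +0.0241)
n_4 = (-0.1893, -0.9819)
  (0,1): δ = 93.23°  ·
  (0,2): δ = 0.81°  ✓
  (0,3): δ = 56.15°  ·
  (0,4): δ = 136.61°  ·
  (1,2): δ = 87.58°  ·
  (1,3): δ = 30.63°  ✓
  (1,4): δ = 49.84°  ·
  (2,3): δ = 123.04°  ·
  (2,4): δ = 42.57°  ✓
  (3,4): δ = 99.53°  ·
antipodal pairs: 3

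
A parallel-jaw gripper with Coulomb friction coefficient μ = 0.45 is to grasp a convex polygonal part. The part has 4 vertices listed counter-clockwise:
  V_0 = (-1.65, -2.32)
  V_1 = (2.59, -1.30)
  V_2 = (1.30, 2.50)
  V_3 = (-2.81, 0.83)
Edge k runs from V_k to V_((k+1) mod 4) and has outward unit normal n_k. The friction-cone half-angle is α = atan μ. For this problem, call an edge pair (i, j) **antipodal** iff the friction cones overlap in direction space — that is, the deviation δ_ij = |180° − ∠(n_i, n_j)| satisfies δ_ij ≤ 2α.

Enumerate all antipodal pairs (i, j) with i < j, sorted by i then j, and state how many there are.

α = atan 0.45 = 24.23°;  2α = 48.46°
n_0 = (+0.2339, -0.9723)
n_1 = (+0.9469, +0.3215)
n_2 = (-0.3764, +0.9264)
n_3 = (-0.9384, -0.3456)
  (0,1): δ = 84.78°  ·
  (0,2): δ = 8.59°  ✓
  (0,3): δ = 96.69°  ·
  (1,2): δ = 86.64°  ·
  (1,3): δ = 1.47°  ✓
  (2,3): δ = 91.90°  ·
antipodal pairs: 2

count = 2; pairs: (0,2), (1,3)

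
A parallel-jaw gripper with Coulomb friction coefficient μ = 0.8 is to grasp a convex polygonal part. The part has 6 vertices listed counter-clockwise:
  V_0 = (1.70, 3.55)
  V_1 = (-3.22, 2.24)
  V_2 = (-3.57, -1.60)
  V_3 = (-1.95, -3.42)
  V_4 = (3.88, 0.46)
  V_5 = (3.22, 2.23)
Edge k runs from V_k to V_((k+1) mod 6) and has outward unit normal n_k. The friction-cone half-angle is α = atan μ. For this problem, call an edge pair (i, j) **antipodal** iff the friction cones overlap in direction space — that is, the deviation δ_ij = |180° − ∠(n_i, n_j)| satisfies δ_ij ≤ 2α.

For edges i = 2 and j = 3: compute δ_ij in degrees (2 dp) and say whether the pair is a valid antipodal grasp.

δ = 98.03°, invalid

α = atan 0.8 = 38.66°;  2α = 77.32°
edge 2: e_2 = (+1.62, -1.82);  n_2 = (-0.7470, -0.6649)
edge 3: e_3 = (+5.83, +3.88);  n_3 = (+0.5540, -0.8325)
∠(n_2, n_3) = 81.97°
δ = |180° − 81.97°| = 98.03°
98.03° > 2α = 77.32°  →  invalid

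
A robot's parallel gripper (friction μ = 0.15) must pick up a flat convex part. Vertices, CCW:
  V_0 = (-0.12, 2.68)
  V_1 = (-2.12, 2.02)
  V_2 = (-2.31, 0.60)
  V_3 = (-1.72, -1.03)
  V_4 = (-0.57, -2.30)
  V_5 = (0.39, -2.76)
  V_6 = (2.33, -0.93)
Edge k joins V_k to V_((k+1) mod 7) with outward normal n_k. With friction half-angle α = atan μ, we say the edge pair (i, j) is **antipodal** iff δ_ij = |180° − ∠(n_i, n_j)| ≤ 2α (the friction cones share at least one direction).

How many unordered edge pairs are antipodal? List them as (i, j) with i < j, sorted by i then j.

count = 2; pairs: (2,6), (3,6)

α = atan 0.15 = 8.53°;  2α = 17.06°
n_0 = (-0.3134, +0.9496)
n_1 = (-0.9912, +0.1326)
n_2 = (-0.9403, -0.3404)
n_3 = (-0.7413, -0.6712)
n_4 = (-0.4321, -0.9018)
n_5 = (+0.6862, -0.7274)
n_6 = (+0.8274, +0.5616)
  (0,1): δ = 115.88°  ·
  (0,2): δ = 88.36°  ·
  (0,3): δ = 66.10°  ·
  (0,4): δ = 43.87°  ·
  (0,5): δ = 25.07°  ·
  (0,6): δ = 105.90°  ·
  (1,2): δ = 152.48°  ·
  (1,3): δ = 130.22°  ·
  (1,4): δ = 107.98°  ·
  (1,5): δ = 39.05°  ·
  (1,6): δ = 41.78°  ·
  (2,3): δ = 157.74°  ·
  (2,4): δ = 135.50°  ·
  (2,5): δ = 66.57°  ·
  (2,6): δ = 14.27°  ✓
  (3,4): δ = 157.76°  ·
  (3,5): δ = 88.83°  ·
  (3,6): δ = 8.00°  ✓
  (4,5): δ = 111.07°  ·
  (4,6): δ = 30.23°  ·
  (5,6): δ = 99.17°  ·
antipodal pairs: 2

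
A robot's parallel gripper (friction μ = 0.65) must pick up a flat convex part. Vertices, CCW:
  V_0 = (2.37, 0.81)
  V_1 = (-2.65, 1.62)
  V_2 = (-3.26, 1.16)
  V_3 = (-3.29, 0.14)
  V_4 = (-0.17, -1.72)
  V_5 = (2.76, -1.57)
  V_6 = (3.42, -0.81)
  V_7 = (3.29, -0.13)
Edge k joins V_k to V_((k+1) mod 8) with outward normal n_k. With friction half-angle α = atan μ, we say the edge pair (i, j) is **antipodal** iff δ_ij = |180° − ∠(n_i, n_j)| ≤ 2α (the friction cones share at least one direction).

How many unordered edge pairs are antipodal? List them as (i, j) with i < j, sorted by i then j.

count = 12; pairs: (0,3), (0,4), (0,5), (1,4), (1,5), (1,6), (2,5), (2,6), (2,7), (3,6), (3,7), (4,7)

α = atan 0.65 = 33.02°;  2α = 66.05°
n_0 = (+0.1593, +0.9872)
n_1 = (-0.6021, +0.7984)
n_2 = (-0.9996, +0.0294)
n_3 = (-0.5121, -0.8589)
n_4 = (+0.0511, -0.9987)
n_5 = (+0.7550, -0.6557)
n_6 = (+0.9822, +0.1878)
n_7 = (+0.7147, +0.6995)
  (0,1): δ = 133.81°  ·
  (0,2): δ = 82.52°  ·
  (0,3): δ = 21.64°  ✓
  (0,4): δ = 12.10°  ✓
  (0,5): δ = 58.19°  ✓
  (0,6): δ = 109.99°  ·
  (0,7): δ = 143.55°  ·
  (1,2): δ = 128.70°  ·
  (1,3): δ = 67.82°  ·
  (1,4): δ = 34.09°  ✓
  (1,5): δ = 12.01°  ✓
  (1,6): δ = 63.80°  ✓
  (1,7): δ = 97.36°  ·
  (2,3): δ = 119.12°  ·
  (2,4): δ = 85.38°  ·
  (2,5): δ = 39.29°  ✓
  (2,6): δ = 12.51°  ✓
  (2,7): δ = 46.07°  ✓
  (3,4): δ = 146.27°  ·
  (3,5): δ = 100.17°  ·
  (3,6): δ = 48.38°  ✓
  (3,7): δ = 14.81°  ✓
  (4,5): δ = 133.90°  ·
  (4,6): δ = 82.11°  ·
  (4,7): δ = 48.55°  ✓
  (5,6): δ = 128.21°  ·
  (5,7): δ = 94.64°  ·
  (6,7): δ = 146.44°  ·
antipodal pairs: 12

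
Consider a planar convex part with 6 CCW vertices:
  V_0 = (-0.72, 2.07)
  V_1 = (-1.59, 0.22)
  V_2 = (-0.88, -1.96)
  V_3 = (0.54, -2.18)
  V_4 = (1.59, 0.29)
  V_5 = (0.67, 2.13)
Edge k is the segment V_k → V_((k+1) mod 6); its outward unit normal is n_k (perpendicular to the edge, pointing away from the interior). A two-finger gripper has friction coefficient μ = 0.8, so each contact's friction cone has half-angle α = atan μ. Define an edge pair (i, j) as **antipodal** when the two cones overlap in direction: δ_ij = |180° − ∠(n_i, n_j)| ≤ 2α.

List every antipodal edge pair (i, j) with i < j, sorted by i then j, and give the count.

count = 9; pairs: (0,2), (0,3), (0,4), (1,3), (1,4), (1,5), (2,4), (2,5), (3,5)

α = atan 0.8 = 38.66°;  2α = 77.32°
n_0 = (-0.9049, +0.4256)
n_1 = (-0.9508, -0.3097)
n_2 = (-0.1531, -0.9882)
n_3 = (+0.9203, -0.3912)
n_4 = (+0.8944, +0.4472)
n_5 = (-0.0431, +0.9991)
  (0,1): δ = 136.77°  ·
  (0,2): δ = 73.62°  ✓
  (0,3): δ = 2.16°  ✓
  (0,4): δ = 51.75°  ✓
  (0,5): δ = 117.66°  ·
  (1,2): δ = 116.85°  ·
  (1,3): δ = 41.07°  ✓
  (1,4): δ = 8.53°  ✓
  (1,5): δ = 74.43°  ✓
  (2,3): δ = 104.22°  ·
  (2,4): δ = 54.63°  ✓
  (2,5): δ = 11.28°  ✓
  (3,4): δ = 130.40°  ·
  (3,5): δ = 64.50°  ✓
  (4,5): δ = 114.09°  ·
antipodal pairs: 9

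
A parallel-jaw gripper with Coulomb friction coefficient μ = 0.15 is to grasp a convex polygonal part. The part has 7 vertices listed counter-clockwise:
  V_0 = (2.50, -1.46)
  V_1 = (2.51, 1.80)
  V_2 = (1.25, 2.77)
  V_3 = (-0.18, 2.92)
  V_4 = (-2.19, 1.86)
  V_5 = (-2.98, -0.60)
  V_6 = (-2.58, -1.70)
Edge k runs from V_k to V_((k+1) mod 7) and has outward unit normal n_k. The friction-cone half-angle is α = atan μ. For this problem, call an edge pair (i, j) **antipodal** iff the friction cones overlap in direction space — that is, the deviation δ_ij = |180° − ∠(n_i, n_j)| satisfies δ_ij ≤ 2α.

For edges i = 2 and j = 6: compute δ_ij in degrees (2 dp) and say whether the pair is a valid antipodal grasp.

α = atan 0.15 = 8.53°;  2α = 17.06°
edge 2: e_2 = (-1.43, +0.15);  n_2 = (+0.1043, +0.9945)
edge 6: e_6 = (+5.08, +0.24);  n_6 = (+0.0472, -0.9989)
∠(n_2, n_6) = 171.31°
δ = |180° − 171.31°| = 8.69°
8.69° ≤ 2α = 17.06°  →  valid

δ = 8.69°, valid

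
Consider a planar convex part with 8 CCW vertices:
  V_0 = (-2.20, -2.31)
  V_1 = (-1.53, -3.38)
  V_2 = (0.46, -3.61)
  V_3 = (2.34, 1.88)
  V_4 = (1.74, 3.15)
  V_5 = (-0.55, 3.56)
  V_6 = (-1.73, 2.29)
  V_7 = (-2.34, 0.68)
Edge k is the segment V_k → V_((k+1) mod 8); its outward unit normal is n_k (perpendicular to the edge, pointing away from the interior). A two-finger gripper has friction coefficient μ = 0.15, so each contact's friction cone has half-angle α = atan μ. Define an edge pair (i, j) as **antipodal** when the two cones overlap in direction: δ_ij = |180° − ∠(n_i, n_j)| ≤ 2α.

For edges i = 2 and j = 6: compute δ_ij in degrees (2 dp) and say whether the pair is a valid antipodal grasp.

α = atan 0.15 = 8.53°;  2α = 17.06°
edge 2: e_2 = (+1.88, +5.49);  n_2 = (+0.9461, -0.3240)
edge 6: e_6 = (-0.61, -1.61);  n_6 = (-0.9351, +0.3543)
∠(n_2, n_6) = 178.15°
δ = |180° − 178.15°| = 1.85°
1.85° ≤ 2α = 17.06°  →  valid

δ = 1.85°, valid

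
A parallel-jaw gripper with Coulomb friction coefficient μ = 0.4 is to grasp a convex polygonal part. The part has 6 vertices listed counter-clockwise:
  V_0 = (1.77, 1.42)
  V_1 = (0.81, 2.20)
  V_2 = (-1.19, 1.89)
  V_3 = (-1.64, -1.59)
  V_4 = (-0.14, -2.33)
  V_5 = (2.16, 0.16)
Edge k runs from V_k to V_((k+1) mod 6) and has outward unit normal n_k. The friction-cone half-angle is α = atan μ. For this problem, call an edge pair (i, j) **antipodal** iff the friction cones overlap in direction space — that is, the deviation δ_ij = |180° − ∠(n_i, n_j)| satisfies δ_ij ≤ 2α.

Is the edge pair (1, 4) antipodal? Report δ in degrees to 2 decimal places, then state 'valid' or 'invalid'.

α = atan 0.4 = 21.80°;  2α = 43.60°
edge 1: e_1 = (-2.00, -0.31);  n_1 = (-0.1532, +0.9882)
edge 4: e_4 = (+2.30, +2.49);  n_4 = (+0.7346, -0.6785)
∠(n_1, n_4) = 141.54°
δ = |180° − 141.54°| = 38.46°
38.46° ≤ 2α = 43.60°  →  valid

δ = 38.46°, valid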